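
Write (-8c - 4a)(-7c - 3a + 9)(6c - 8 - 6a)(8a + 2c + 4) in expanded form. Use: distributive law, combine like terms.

2640ac³ + 672c⁴ - 416c³ - 7536ac² - 2368c² - 672a²c² - 2320a²c + 4384ac - 2064a³c + 2304c + 672a³ + 2784a² - 576a⁴ + 1152a

(-8c - 4a)(-7c - 3a + 9)(6c - 8 - 6a)(8a + 2c + 4)
= (56c² + 24ac - 72c + 28ac + 12a² - 36a)(6c - 8 - 6a)(8a + 2c + 4)    [distributive law]
= (56c² + 52ac - 72c + 12a² - 36a)(6c - 8 - 6a)(8a + 2c + 4)    [combine like terms]
= (336c³ - 448c² - 336ac² + 312ac² - 416ac - 312a²c - 432c² + 576c + 432ac + 72a²c - 96a² - 72a³ - 216ac + 288a + 216a²)(8a + 2c + 4)    [distributive law]
= (336c³ - 880c² - 24ac² - 200ac - 240a²c + 576c + 120a² - 72a³ + 288a)(8a + 2c + 4)    [combine like terms]
= 2688ac³ + 672c⁴ + 1344c³ - 7040ac² - 1760c³ - 3520c² - 192a²c² - 48ac³ - 96ac² - 1600a²c - 400ac² - 800ac - 1920a³c - 480a²c² - 960a²c + 4608ac + 1152c² + 2304c + 960a³ + 240a²c + 480a² - 576a⁴ - 144a³c - 288a³ + 2304a² + 576ac + 1152a    [distributive law]
= 2640ac³ + 672c⁴ - 416c³ - 7536ac² - 2368c² - 672a²c² - 2320a²c + 4384ac - 2064a³c + 2304c + 672a³ + 2784a² - 576a⁴ + 1152a    [combine like terms]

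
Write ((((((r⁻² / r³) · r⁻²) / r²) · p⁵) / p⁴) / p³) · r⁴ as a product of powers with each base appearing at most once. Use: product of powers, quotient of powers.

p⁻²·r⁻⁵

((((((r⁻² / r³) · r⁻²) / r²) · p⁵) / p⁴) / p³) · r⁴
= (((((r⁻⁵ · r⁻²) / r²) · p⁵) / p⁴) / p³) · r⁴    [quotient of powers]
= ((((r⁻⁷ / r²) · p⁵) / p⁴) / p³) · r⁴    [product of powers]
= (((r⁻⁹ · p⁵) / p⁴) / p³) · r⁴    [quotient of powers]
= p⁻²·r⁻⁵    [quotient of powers; product of powers]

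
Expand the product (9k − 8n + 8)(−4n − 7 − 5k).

4kn − 103k − 45k^2 + 32n^2 + 24n − 56

(9k − 8n + 8)(−4n − 7 − 5k)
= −36kn − 63k − 45k^2 + 32n^2 + 56n + 40kn − 32n − 56 − 40k    [distributive law]
= 4kn − 103k − 45k^2 + 32n^2 + 24n − 56    [combine like terms]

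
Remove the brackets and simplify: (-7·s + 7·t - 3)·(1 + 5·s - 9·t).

(-7·s + 7·t - 3)·(1 + 5·s - 9·t)
= -7·s - 35·s² + 63·s·t + 7·t + 35·s·t - 63·t² - 3 - 15·s + 27·t    [distributive law]
= -22·s - 35·s² + 98·s·t + 34·t - 63·t² - 3    [combine like terms]

-22·s - 35·s² + 98·s·t + 34·t - 63·t² - 3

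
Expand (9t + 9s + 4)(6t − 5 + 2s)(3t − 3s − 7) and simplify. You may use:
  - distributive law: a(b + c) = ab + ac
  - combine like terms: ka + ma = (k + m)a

162t³ + 54st² − 441t² − 552st + 87t − 162s²t − 15s² + 319s − 54s³ + 140

(9t + 9s + 4)(6t − 5 + 2s)(3t − 3s − 7)
= (54t² − 45t + 18st + 54st − 45s + 18s² + 24t − 20 + 8s)(3t − 3s − 7)    [distributive law]
= (54t² − 21t + 72st − 37s + 18s² − 20)(3t − 3s − 7)    [combine like terms]
= 162t³ − 162st² − 378t² − 63t² + 63st + 147t + 216st² − 216s²t − 504st − 111st + 111s² + 259s + 54s²t − 54s³ − 126s² − 60t + 60s + 140    [distributive law]
= 162t³ + 54st² − 441t² − 552st + 87t − 162s²t − 15s² + 319s − 54s³ + 140    [combine like terms]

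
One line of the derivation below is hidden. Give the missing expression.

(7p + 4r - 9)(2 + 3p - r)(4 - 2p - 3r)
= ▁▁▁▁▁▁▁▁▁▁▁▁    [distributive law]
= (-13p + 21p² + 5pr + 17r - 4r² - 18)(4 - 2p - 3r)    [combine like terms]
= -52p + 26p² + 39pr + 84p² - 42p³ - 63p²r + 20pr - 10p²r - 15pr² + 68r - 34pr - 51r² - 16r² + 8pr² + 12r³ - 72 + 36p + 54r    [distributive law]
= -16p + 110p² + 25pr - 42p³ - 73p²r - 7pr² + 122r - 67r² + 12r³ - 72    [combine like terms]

By distributive law:

(14p + 21p² - 7pr + 8r + 12pr - 4r² - 18 - 27p + 9r)(4 - 2p - 3r)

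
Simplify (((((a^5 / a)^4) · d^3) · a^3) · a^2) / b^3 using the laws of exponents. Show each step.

a^21·b^(-3)·d^3

(((((a^5 / a)^4) · d^3) · a^3) · a^2) / b^3
= ((((((a^5)^4) / (a^4)) · d^3) · a^3) · a^2) / b^3    [power of a quotient]
= ((((a^20 / (a^4)) · d^3) · a^3) · a^2) / b^3    [power of a power]
= (((a^16 · d^3) · a^3) · a^2) / b^3    [quotient of powers]
= a^21·b^(-3)·d^3    [quotient of powers; product of powers]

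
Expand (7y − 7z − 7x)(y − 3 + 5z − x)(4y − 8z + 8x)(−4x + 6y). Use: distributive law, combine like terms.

−112xy^3 + 168y^4 + 1120xy^2z + 336y^3z − 168xy^2 − 504y^3 − 1008xyz + 1512y^2z + 1344x^2y + 1120xyz^2 − 2184y^2z^2 − 2576x^2yz + 672x^3y − 504x^2y^2 + 672xz^2 − 1008yz^2 − 1120xz^3 + 1680yz^3 + 224x^2z^2 + 1120x^3z − 672x^3 − 224x^4

(7y − 7z − 7x)(y − 3 + 5z − x)(4y − 8z + 8x)(−4x + 6y)
= (7y^2 − 21y + 35yz − 7xy − 7yz + 21z − 35z^2 + 7xz − 7xy + 21x − 35xz + 7x^2)(4y − 8z + 8x)(−4x + 6y)    [distributive law]
= (7y^2 − 21y + 28yz − 14xy + 21z − 35z^2 − 28xz + 21x + 7x^2)(4y − 8z + 8x)(−4x + 6y)    [combine like terms]
= (28y^3 − 56y^2z + 56xy^2 − 84y^2 + 168yz − 168xy + 112y^2z − 224yz^2 + 224xyz − 56xy^2 + 112xyz − 112x^2y + 84yz − 168z^2 + 168xz − 140yz^2 + 280z^3 − 280xz^2 − 112xyz + 224xz^2 − 224x^2z + 84xy − 168xz + 168x^2 + 28x^2y − 56x^2z + 56x^3)(−4x + 6y)    [distributive law]
= (28y^3 + 56y^2z − 84y^2 + 252yz − 84xy − 364yz^2 + 224xyz − 84x^2y − 168z^2 + 280z^3 − 56xz^2 − 280x^2z + 168x^2 + 56x^3)(−4x + 6y)    [combine like terms]
= −112xy^3 + 168y^4 − 224xy^2z + 336y^3z + 336xy^2 − 504y^3 − 1008xyz + 1512y^2z + 336x^2y − 504xy^2 + 1456xyz^2 − 2184y^2z^2 − 896x^2yz + 1344xy^2z + 336x^3y − 504x^2y^2 + 672xz^2 − 1008yz^2 − 1120xz^3 + 1680yz^3 + 224x^2z^2 − 336xyz^2 + 1120x^3z − 1680x^2yz − 672x^3 + 1008x^2y − 224x^4 + 336x^3y    [distributive law]
= −112xy^3 + 168y^4 + 1120xy^2z + 336y^3z − 168xy^2 − 504y^3 − 1008xyz + 1512y^2z + 1344x^2y + 1120xyz^2 − 2184y^2z^2 − 2576x^2yz + 672x^3y − 504x^2y^2 + 672xz^2 − 1008yz^2 − 1120xz^3 + 1680yz^3 + 224x^2z^2 + 1120x^3z − 672x^3 − 224x^4    [combine like terms]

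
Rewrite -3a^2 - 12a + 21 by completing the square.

-3(a + 2)^2 + 33

-3a^2 - 12a + 21
= -3(a^2 + 4a) + 21    [factor out -3 from the a-terms]
= -3(a^2 + 4a + 4 - 4) + 21    [add and subtract 4 inside the bracket]
= -3(a + 2)^2 + 12 + 21    [perfect-square identity]
= -3(a + 2)^2 + 33    [combine constants]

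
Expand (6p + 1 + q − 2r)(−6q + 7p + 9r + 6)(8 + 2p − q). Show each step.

(6p + 1 + q − 2r)(−6q + 7p + 9r + 6)(8 + 2p − q)
= (−36pq + 42p^2 + 54pr + 36p − 6q + 7p + 9r + 6 − 6q^2 + 7pq + 9qr + 6q + 12qr − 14pr − 18r^2 − 12r)(8 + 2p − q)    [distributive law]
= (−29pq + 42p^2 + 40pr + 43p − 3r + 6 − 6q^2 + 21qr − 18r^2)(8 + 2p − q)    [combine like terms]
= −232pq − 58p^2q + 29pq^2 + 336p^2 + 84p^3 − 42p^2q + 320pr + 80p^2r − 40pqr + 344p + 86p^2 − 43pq − 24r − 6pr + 3qr + 48 + 12p − 6q − 48q^2 − 12pq^2 + 6q^3 + 168qr + 42pqr − 21q^2r − 144r^2 − 36pr^2 + 18qr^2    [distributive law]
= −275pq − 100p^2q + 17pq^2 + 422p^2 + 84p^3 + 314pr + 80p^2r + 2pqr + 356p − 24r + 171qr + 48 − 6q − 48q^2 + 6q^3 − 21q^2r − 144r^2 − 36pr^2 + 18qr^2    [combine like terms]

−275pq − 100p^2q + 17pq^2 + 422p^2 + 84p^3 + 314pr + 80p^2r + 2pqr + 356p − 24r + 171qr + 48 − 6q − 48q^2 + 6q^3 − 21q^2r − 144r^2 − 36pr^2 + 18qr^2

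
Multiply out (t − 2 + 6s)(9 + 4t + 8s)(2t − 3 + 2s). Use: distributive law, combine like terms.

−10t^2 − 39t − 18st + 8t^3 + 72st^2 + 160s^2t + 54 − 150s − 68s^2 + 96s^3

(t − 2 + 6s)(9 + 4t + 8s)(2t − 3 + 2s)
= (9t + 4t^2 + 8st − 18 − 8t − 16s + 54s + 24st + 48s^2)(2t − 3 + 2s)    [distributive law]
= (t + 4t^2 + 32st − 18 + 38s + 48s^2)(2t − 3 + 2s)    [combine like terms]
= 2t^2 − 3t + 2st + 8t^3 − 12t^2 + 8st^2 + 64st^2 − 96st + 64s^2t − 36t + 54 − 36s + 76st − 114s + 76s^2 + 96s^2t − 144s^2 + 96s^3    [distributive law]
= −10t^2 − 39t − 18st + 8t^3 + 72st^2 + 160s^2t + 54 − 150s − 68s^2 + 96s^3    [combine like terms]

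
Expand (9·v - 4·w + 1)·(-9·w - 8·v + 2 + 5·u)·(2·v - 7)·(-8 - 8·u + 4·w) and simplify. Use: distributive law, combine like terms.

(9·v - 4·w + 1)·(-9·w - 8·v + 2 + 5·u)·(2·v - 7)·(-8 - 8·u + 4·w)
= (-81·v·w - 72·v^2 + 18·v + 45·u·v + 36·w^2 + 32·v·w - 8·w - 20·u·w - 9·w - 8·v + 2 + 5·u)·(2·v - 7)·(-8 - 8·u + 4·w)    [distributive law]
= (-49·v·w - 72·v^2 + 10·v + 45·u·v + 36·w^2 - 17·w - 20·u·w + 2 + 5·u)·(2·v - 7)·(-8 - 8·u + 4·w)    [combine like terms]
= (-98·v^2·w + 343·v·w - 144·v^3 + 504·v^2 + 20·v^2 - 70·v + 90·u·v^2 - 315·u·v + 72·v·w^2 - 252·w^2 - 34·v·w + 119·w - 40·u·v·w + 140·u·w + 4·v - 14 + 10·u·v - 35·u)·(-8 - 8·u + 4·w)    [distributive law]
= (-98·v^2·w + 309·v·w - 144·v^3 + 524·v^2 - 66·v + 90·u·v^2 - 305·u·v + 72·v·w^2 - 252·w^2 + 119·w - 40·u·v·w + 140·u·w - 14 - 35·u)·(-8 - 8·u + 4·w)    [combine like terms]
= 784·v^2·w + 784·u·v^2·w - 392·v^2·w^2 - 2472·v·w - 2472·u·v·w + 1236·v·w^2 + 1152·v^3 + 1152·u·v^3 - 576·v^3·w - 4192·v^2 - 4192·u·v^2 + 2096·v^2·w + 528·v + 528·u·v - 264·v·w - 720·u·v^2 - 720·u^2·v^2 + 360·u·v^2·w + 2440·u·v + 2440·u^2·v - 1220·u·v·w - 576·v·w^2 - 576·u·v·w^2 + 288·v·w^3 + 2016·w^2 + 2016·u·w^2 - 1008·w^3 - 952·w - 952·u·w + 476·w^2 + 320·u·v·w + 320·u^2·v·w - 160·u·v·w^2 - 1120·u·w - 1120·u^2·w + 560·u·w^2 + 112 + 112·u - 56·w + 280·u + 280·u^2 - 140·u·w    [distributive law]
= 2880·v^2·w + 1144·u·v^2·w - 392·v^2·w^2 - 2736·v·w - 3372·u·v·w + 660·v·w^2 + 1152·v^3 + 1152·u·v^3 - 576·v^3·w - 4192·v^2 - 4912·u·v^2 + 528·v + 2968·u·v - 720·u^2·v^2 + 2440·u^2·v - 736·u·v·w^2 + 288·v·w^3 + 2492·w^2 + 2576·u·w^2 - 1008·w^3 - 1008·w - 2212·u·w + 320·u^2·v·w - 1120·u^2·w + 112 + 392·u + 280·u^2    [combine like terms]

2880·v^2·w + 1144·u·v^2·w - 392·v^2·w^2 - 2736·v·w - 3372·u·v·w + 660·v·w^2 + 1152·v^3 + 1152·u·v^3 - 576·v^3·w - 4192·v^2 - 4912·u·v^2 + 528·v + 2968·u·v - 720·u^2·v^2 + 2440·u^2·v - 736·u·v·w^2 + 288·v·w^3 + 2492·w^2 + 2576·u·w^2 - 1008·w^3 - 1008·w - 2212·u·w + 320·u^2·v·w - 1120·u^2·w + 112 + 392·u + 280·u^2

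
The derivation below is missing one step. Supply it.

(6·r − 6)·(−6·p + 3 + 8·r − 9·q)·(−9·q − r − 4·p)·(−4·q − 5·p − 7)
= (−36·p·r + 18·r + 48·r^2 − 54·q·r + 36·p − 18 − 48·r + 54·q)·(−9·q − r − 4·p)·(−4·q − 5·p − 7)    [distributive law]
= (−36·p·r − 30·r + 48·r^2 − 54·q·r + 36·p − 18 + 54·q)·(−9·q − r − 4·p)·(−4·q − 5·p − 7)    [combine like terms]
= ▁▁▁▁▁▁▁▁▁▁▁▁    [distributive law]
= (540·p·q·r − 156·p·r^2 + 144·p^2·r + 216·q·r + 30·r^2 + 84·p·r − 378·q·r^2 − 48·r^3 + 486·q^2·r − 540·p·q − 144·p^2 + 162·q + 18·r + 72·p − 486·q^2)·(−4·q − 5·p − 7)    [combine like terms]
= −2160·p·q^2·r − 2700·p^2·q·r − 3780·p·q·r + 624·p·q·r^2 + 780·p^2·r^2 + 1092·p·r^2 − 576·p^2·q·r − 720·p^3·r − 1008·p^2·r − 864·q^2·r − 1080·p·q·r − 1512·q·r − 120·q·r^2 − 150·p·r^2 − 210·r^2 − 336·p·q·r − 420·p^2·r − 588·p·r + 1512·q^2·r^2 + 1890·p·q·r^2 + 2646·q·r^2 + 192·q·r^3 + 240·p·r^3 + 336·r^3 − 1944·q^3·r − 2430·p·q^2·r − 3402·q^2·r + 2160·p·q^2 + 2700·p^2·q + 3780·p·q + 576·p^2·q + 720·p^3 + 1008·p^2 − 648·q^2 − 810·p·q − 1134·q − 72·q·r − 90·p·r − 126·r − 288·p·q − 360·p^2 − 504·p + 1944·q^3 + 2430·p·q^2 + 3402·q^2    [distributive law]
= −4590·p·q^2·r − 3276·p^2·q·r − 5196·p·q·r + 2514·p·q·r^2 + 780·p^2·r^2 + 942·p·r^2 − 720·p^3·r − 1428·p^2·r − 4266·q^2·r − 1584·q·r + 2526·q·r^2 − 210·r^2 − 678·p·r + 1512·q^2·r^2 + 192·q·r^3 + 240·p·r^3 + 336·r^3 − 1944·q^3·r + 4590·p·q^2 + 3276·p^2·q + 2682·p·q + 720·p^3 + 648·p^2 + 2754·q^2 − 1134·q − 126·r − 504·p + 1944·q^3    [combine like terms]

After distributive law, the bracketed line is:

(324·p·q·r + 36·p·r^2 + 144·p^2·r + 270·q·r + 30·r^2 + 120·p·r − 432·q·r^2 − 48·r^3 − 192·p·r^2 + 486·q^2·r + 54·q·r^2 + 216·p·q·r − 324·p·q − 36·p·r − 144·p^2 + 162·q + 18·r + 72·p − 486·q^2 − 54·q·r − 216·p·q)·(−4·q − 5·p − 7)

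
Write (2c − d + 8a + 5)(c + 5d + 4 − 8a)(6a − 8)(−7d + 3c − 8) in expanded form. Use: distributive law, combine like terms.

78ac^2d + 36ac^3 + 330ac^2 − 104c^2d − 48c^3 − 184c^2 − 468acd^2 − 2200acd + 624cd^2 + 800cd − 584ac + 352c + 1200a^2cd − 144a^2c^2 + 1776a^2c + 210ad^3 + 2046ad^2 − 280d^3 + 856d^2 + 776ad + 2464d − 2016a^2d^2 − 5552a^2d − 3712a^2 − 1472a + 2688a^3d − 1152a^3c + 3072a^3 + 1280

(2c − d + 8a + 5)(c + 5d + 4 − 8a)(6a − 8)(−7d + 3c − 8)
= (2c^2 + 10cd + 8c − 16ac − cd − 5d^2 − 4d + 8ad + 8ac + 40ad + 32a − 64a^2 + 5c + 25d + 20 − 40a)(6a − 8)(−7d + 3c − 8)    [distributive law]
= (2c^2 + 9cd + 13c − 8ac − 5d^2 + 21d + 48ad − 8a − 64a^2 + 20)(6a − 8)(−7d + 3c − 8)    [combine like terms]
= (12ac^2 − 16c^2 + 54acd − 72cd + 78ac − 104c − 48a^2c + 64ac − 30ad^2 + 40d^2 + 126ad − 168d + 288a^2d − 384ad − 48a^2 + 64a − 384a^3 + 512a^2 + 120a − 160)(−7d + 3c − 8)    [distributive law]
= (12ac^2 − 16c^2 + 54acd − 72cd + 142ac − 104c − 48a^2c − 30ad^2 + 40d^2 − 258ad − 168d + 288a^2d + 464a^2 + 184a − 384a^3 − 160)(−7d + 3c − 8)    [combine like terms]
= −84ac^2d + 36ac^3 − 96ac^2 + 112c^2d − 48c^3 + 128c^2 − 378acd^2 + 162ac^2d − 432acd + 504cd^2 − 216c^2d + 576cd − 994acd + 426ac^2 − 1136ac + 728cd − 312c^2 + 832c + 336a^2cd − 144a^2c^2 + 384a^2c + 210ad^3 − 90acd^2 + 240ad^2 − 280d^3 + 120cd^2 − 320d^2 + 1806ad^2 − 774acd + 2064ad + 1176d^2 − 504cd + 1344d − 2016a^2d^2 + 864a^2cd − 2304a^2d − 3248a^2d + 1392a^2c − 3712a^2 − 1288ad + 552ac − 1472a + 2688a^3d − 1152a^3c + 3072a^3 + 1120d − 480c + 1280    [distributive law]
= 78ac^2d + 36ac^3 + 330ac^2 − 104c^2d − 48c^3 − 184c^2 − 468acd^2 − 2200acd + 624cd^2 + 800cd − 584ac + 352c + 1200a^2cd − 144a^2c^2 + 1776a^2c + 210ad^3 + 2046ad^2 − 280d^3 + 856d^2 + 776ad + 2464d − 2016a^2d^2 − 5552a^2d − 3712a^2 − 1472a + 2688a^3d − 1152a^3c + 3072a^3 + 1280    [combine like terms]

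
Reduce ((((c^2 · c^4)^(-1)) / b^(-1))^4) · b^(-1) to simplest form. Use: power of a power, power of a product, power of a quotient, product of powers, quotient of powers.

((((c^2 · c^4)^(-1)) / b^(-1))^4) · b^(-1)
= ((((c^2 · c^4)^(-1))^4) / ((b^(-1))^4)) · b^(-1)    [power of a quotient]
= (((c^2 · c^4)^(-4)) / ((b^(-1))^4)) · b^(-1)    [power of a power]
= ((((c^2)^(-4)) · ((c^4)^(-4))) / ((b^(-1))^4)) · b^(-1)    [power of a product]
= ((c^(-8) · ((c^4)^(-4))) / ((b^(-1))^4)) · b^(-1)    [power of a power]
= ((c^(-8) · c^(-16)) / ((b^(-1))^4)) · b^(-1)    [power of a power]
= (c^(-24) / ((b^(-1))^4)) · b^(-1)    [product of powers]
= (c^(-24) / b^(-4)) · b^(-1)    [power of a power]
= b^3c^(-24)    [quotient of powers]

b^3c^(-24)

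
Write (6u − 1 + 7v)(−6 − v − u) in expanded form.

(6u − 1 + 7v)(−6 − v − u)
= −36u − 6uv − 6u^2 + 6 + v + u − 42v − 7v^2 − 7uv    [distributive law]
= −35u − 13uv − 6u^2 + 6 − 41v − 7v^2    [combine like terms]

−35u − 13uv − 6u^2 + 6 − 41v − 7v^2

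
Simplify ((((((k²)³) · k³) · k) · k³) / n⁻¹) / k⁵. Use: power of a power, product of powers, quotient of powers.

k⁸n

((((((k²)³) · k³) · k) · k³) / n⁻¹) / k⁵
= ((((k⁶ · k³) · k) · k³) / n⁻¹) / k⁵    [power of a power]
= (((k⁹ · k) · k³) / n⁻¹) / k⁵    [product of powers]
= ((k¹⁰ · k³) / n⁻¹) / k⁵    [product of powers]
= (k¹³ / n⁻¹) / k⁵    [product of powers]
= k⁸n    [quotient of powers]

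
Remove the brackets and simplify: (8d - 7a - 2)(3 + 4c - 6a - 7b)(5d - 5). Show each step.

120d² - 150d + 160cd² - 200cd - 240ad² + 195ad - 280bd² + 350bd + 45a - 140acd + 140ac + 210a²d - 210a² + 245abd - 245ab + 30 + 40c - 70b

(8d - 7a - 2)(3 + 4c - 6a - 7b)(5d - 5)
= (24d + 32cd - 48ad - 56bd - 21a - 28ac + 42a² + 49ab - 6 - 8c + 12a + 14b)(5d - 5)    [distributive law]
= (24d + 32cd - 48ad - 56bd - 9a - 28ac + 42a² + 49ab - 6 - 8c + 14b)(5d - 5)    [combine like terms]
= 120d² - 120d + 160cd² - 160cd - 240ad² + 240ad - 280bd² + 280bd - 45ad + 45a - 140acd + 140ac + 210a²d - 210a² + 245abd - 245ab - 30d + 30 - 40cd + 40c + 70bd - 70b    [distributive law]
= 120d² - 150d + 160cd² - 200cd - 240ad² + 195ad - 280bd² + 350bd + 45a - 140acd + 140ac + 210a²d - 210a² + 245abd - 245ab + 30 + 40c - 70b    [combine like terms]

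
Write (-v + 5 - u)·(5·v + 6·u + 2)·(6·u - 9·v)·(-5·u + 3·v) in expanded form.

-381·u²·v² - 18·u·v³ + 135·v⁴ - 48·u³·v + 1074·u²·v + 693·u·v² - 621·v³ - 840·u³ - 300·u² + 630·u·v - 270·v² + 180·u⁴

(-v + 5 - u)·(5·v + 6·u + 2)·(6·u - 9·v)·(-5·u + 3·v)
= (-5·v² - 6·u·v - 2·v + 25·v + 30·u + 10 - 5·u·v - 6·u² - 2·u)·(6·u - 9·v)·(-5·u + 3·v)    [distributive law]
= (-5·v² - 11·u·v + 23·v + 28·u + 10 - 6·u²)·(6·u - 9·v)·(-5·u + 3·v)    [combine like terms]
= (-30·u·v² + 45·v³ - 66·u²·v + 99·u·v² + 138·u·v - 207·v² + 168·u² - 252·u·v + 60·u - 90·v - 36·u³ + 54·u²·v)·(-5·u + 3·v)    [distributive law]
= (69·u·v² + 45·v³ - 12·u²·v - 114·u·v - 207·v² + 168·u² + 60·u - 90·v - 36·u³)·(-5·u + 3·v)    [combine like terms]
= -345·u²·v² + 207·u·v³ - 225·u·v³ + 135·v⁴ + 60·u³·v - 36·u²·v² + 570·u²·v - 342·u·v² + 1035·u·v² - 621·v³ - 840·u³ + 504·u²·v - 300·u² + 180·u·v + 450·u·v - 270·v² + 180·u⁴ - 108·u³·v    [distributive law]
= -381·u²·v² - 18·u·v³ + 135·v⁴ - 48·u³·v + 1074·u²·v + 693·u·v² - 621·v³ - 840·u³ - 300·u² + 630·u·v - 270·v² + 180·u⁴    [combine like terms]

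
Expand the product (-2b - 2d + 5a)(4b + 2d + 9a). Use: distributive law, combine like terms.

-8b^2 - 12bd + 2ab - 4d^2 - 8ad + 45a^2

(-2b - 2d + 5a)(4b + 2d + 9a)
= -8b^2 - 4bd - 18ab - 8bd - 4d^2 - 18ad + 20ab + 10ad + 45a^2    [distributive law]
= -8b^2 - 12bd + 2ab - 4d^2 - 8ad + 45a^2    [combine like terms]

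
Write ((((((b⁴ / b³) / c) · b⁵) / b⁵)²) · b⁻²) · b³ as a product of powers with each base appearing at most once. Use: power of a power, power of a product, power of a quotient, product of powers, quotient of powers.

((((((b⁴ / b³) / c) · b⁵) / b⁵)²) · b⁻²) · b³
= ((((((b⁴ / b³) / c) · b⁵)²) / ((b⁵)²)) · b⁻²) · b³    [power of a quotient]
= ((((((b⁴ / b³) / c)²) · ((b⁵)²)) / ((b⁵)²)) · b⁻²) · b³    [power of a product]
= ((((((b⁴ / b³)²) / (c²)) · ((b⁵)²)) / ((b⁵)²)) · b⁻²) · b³    [power of a quotient]
= (((((((b⁴)²) / ((b³)²)) / (c²)) · ((b⁵)²)) / ((b⁵)²)) · b⁻²) · b³    [power of a quotient]
= (((((b⁸ / ((b³)²)) / (c²)) · ((b⁵)²)) / ((b⁵)²)) · b⁻²) · b³    [power of a power]
= (((((b⁸ / b⁶) / (c²)) · ((b⁵)²)) / ((b⁵)²)) · b⁻²) · b³    [power of a power]
= ((((b² / (c²)) · ((b⁵)²)) / ((b⁵)²)) · b⁻²) · b³    [quotient of powers]
= ((((b² / c²) · b¹⁰) / ((b⁵)²)) · b⁻²) · b³    [power of a power]
= ((((b² / c²) · b¹⁰) / b¹⁰) · b⁻²) · b³    [power of a power]
= b³c⁻²    [quotient of powers; product of powers]

b³c⁻²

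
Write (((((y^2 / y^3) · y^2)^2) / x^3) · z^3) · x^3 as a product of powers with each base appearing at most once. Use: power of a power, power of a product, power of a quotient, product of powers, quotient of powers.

y^2·z^3

(((((y^2 / y^3) · y^2)^2) / x^3) · z^3) · x^3
= (((((y^2 / y^3)^2) · ((y^2)^2)) / x^3) · z^3) · x^3    [power of a product]
= ((((((y^2)^2) / ((y^3)^2)) · ((y^2)^2)) / x^3) · z^3) · x^3    [power of a quotient]
= ((((y^4 / ((y^3)^2)) · ((y^2)^2)) / x^3) · z^3) · x^3    [power of a power]
= ((((y^4 / y^6) · ((y^2)^2)) / x^3) · z^3) · x^3    [power of a power]
= (((y^(-2) · ((y^2)^2)) / x^3) · z^3) · x^3    [quotient of powers]
= (((y^(-2) · y^4) / x^3) · z^3) · x^3    [power of a power]
= ((y^2 / x^3) · z^3) · x^3    [product of powers]
= y^2·z^3    [quotient of powers]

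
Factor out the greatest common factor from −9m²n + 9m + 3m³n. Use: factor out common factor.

3m(−3mn + 3 + m²n)

−9m²n + 9m + 3m³n
= 3(−3m²n + 3m + m³n)    [factor out 3]
= 3m(−3mn + 3 + m²n)    [factor out m]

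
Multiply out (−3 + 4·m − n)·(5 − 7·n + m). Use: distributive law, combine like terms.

(−3 + 4·m − n)·(5 − 7·n + m)
= −15 + 21·n − 3·m + 20·m − 28·m·n + 4·m^2 − 5·n + 7·n^2 − m·n    [distributive law]
= −15 + 16·n + 17·m − 29·m·n + 4·m^2 + 7·n^2    [combine like terms]

−15 + 16·n + 17·m − 29·m·n + 4·m^2 + 7·n^2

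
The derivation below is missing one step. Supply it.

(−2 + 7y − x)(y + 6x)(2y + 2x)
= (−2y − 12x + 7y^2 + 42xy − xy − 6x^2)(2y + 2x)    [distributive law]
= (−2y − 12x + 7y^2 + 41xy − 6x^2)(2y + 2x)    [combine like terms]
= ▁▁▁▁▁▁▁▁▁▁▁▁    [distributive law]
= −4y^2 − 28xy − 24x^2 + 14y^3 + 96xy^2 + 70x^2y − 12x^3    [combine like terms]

By distributive law:

−4y^2 − 4xy − 24xy − 24x^2 + 14y^3 + 14xy^2 + 82xy^2 + 82x^2y − 12x^2y − 12x^3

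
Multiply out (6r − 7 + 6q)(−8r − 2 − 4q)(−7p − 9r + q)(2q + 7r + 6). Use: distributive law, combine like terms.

(6r − 7 + 6q)(−8r − 2 − 4q)(−7p − 9r + q)(2q + 7r + 6)
= (−48r² − 12r − 24qr + 56r + 14 + 28q − 48qr − 12q − 24q²)(−7p − 9r + q)(2q + 7r + 6)    [distributive law]
= (−48r² + 44r − 72qr + 14 + 16q − 24q²)(−7p − 9r + q)(2q + 7r + 6)    [combine like terms]
= (336pr² + 432r³ − 48qr² − 308pr − 396r² + 44qr + 504pqr + 648qr² − 72q²r − 98p − 126r + 14q − 112pq − 144qr + 16q² + 168pq² + 216q²r − 24q³)(2q + 7r + 6)    [distributive law]
= (336pr² + 432r³ + 600qr² − 308pr − 396r² − 100qr + 504pqr + 144q²r − 98p − 126r + 14q − 112pq + 16q² + 168pq² − 24q³)(2q + 7r + 6)    [combine like terms]
= 672pqr² + 2352pr³ + 2016pr² + 864qr³ + 3024r⁴ + 2592r³ + 1200q²r² + 4200qr³ + 3600qr² − 616pqr − 2156pr² − 1848pr − 792qr² − 2772r³ − 2376r² − 200q²r − 700qr² − 600qr + 1008pq²r + 3528pqr² + 3024pqr + 288q³r + 1008q²r² + 864q²r − 196pq − 686pr − 588p − 252qr − 882r² − 756r + 28q² + 98qr + 84q − 224pq² − 784pqr − 672pq + 32q³ + 112q²r + 96q² + 336pq³ + 1176pq²r + 1008pq² − 48q⁴ − 168q³r − 144q³    [distributive law]
= 4200pqr² + 2352pr³ − 140pr² + 5064qr³ + 3024r⁴ − 180r³ + 2208q²r² + 2108qr² + 1624pqr − 2534pr − 3258r² + 776q²r − 754qr + 2184pq²r + 120q³r − 868pq − 588p − 756r + 124q² + 84q + 784pq² − 112q³ + 336pq³ − 48q⁴    [combine like terms]

4200pqr² + 2352pr³ − 140pr² + 5064qr³ + 3024r⁴ − 180r³ + 2208q²r² + 2108qr² + 1624pqr − 2534pr − 3258r² + 776q²r − 754qr + 2184pq²r + 120q³r − 868pq − 588p − 756r + 124q² + 84q + 784pq² − 112q³ + 336pq³ − 48q⁴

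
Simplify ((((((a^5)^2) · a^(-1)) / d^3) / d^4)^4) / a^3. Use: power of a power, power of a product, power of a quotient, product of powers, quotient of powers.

((((((a^5)^2) · a^(-1)) / d^3) / d^4)^4) / a^3
= ((((((a^5)^2) · a^(-1)) / d^3)^4) / ((d^4)^4)) / a^3    [power of a quotient]
= ((((((a^5)^2) · a^(-1))^4) / ((d^3)^4)) / ((d^4)^4)) / a^3    [power of a quotient]
= ((((((a^5)^2)^4) · ((a^(-1))^4)) / ((d^3)^4)) / ((d^4)^4)) / a^3    [power of a product]
= (((((a^5)^8) · ((a^(-1))^4)) / ((d^3)^4)) / ((d^4)^4)) / a^3    [power of a power]
= (((a^40 · ((a^(-1))^4)) / ((d^3)^4)) / ((d^4)^4)) / a^3    [power of a power]
= (((a^40 · a^(-4)) / ((d^3)^4)) / ((d^4)^4)) / a^3    [power of a power]
= ((a^36 / ((d^3)^4)) / ((d^4)^4)) / a^3    [product of powers]
= ((a^36 / d^12) / ((d^4)^4)) / a^3    [power of a power]
= ((a^36 / d^12) / d^16) / a^3    [power of a power]
= a^33d^(-28)    [quotient of powers; product of powers]

a^33d^(-28)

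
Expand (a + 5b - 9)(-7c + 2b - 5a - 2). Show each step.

-7ac - 23ab - 5a^2 + 43a - 35bc + 10b^2 - 28b + 63c + 18

(a + 5b - 9)(-7c + 2b - 5a - 2)
= -7ac + 2ab - 5a^2 - 2a - 35bc + 10b^2 - 25ab - 10b + 63c - 18b + 45a + 18    [distributive law]
= -7ac - 23ab - 5a^2 + 43a - 35bc + 10b^2 - 28b + 63c + 18    [combine like terms]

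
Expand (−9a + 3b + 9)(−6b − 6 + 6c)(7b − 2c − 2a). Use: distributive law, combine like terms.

414ab^2 − 522abc − 108a^2b + 522ab − 216ac − 108a^2 + 108ac^2 + 108a^2c − 126b^3 + 162b^2c − 504b^2 + 522bc − 36bc^2 − 378b + 108c + 108a − 108c^2

(−9a + 3b + 9)(−6b − 6 + 6c)(7b − 2c − 2a)
= (54ab + 54a − 54ac − 18b^2 − 18b + 18bc − 54b − 54 + 54c)(7b − 2c − 2a)    [distributive law]
= (54ab + 54a − 54ac − 18b^2 − 72b + 18bc − 54 + 54c)(7b − 2c − 2a)    [combine like terms]
= 378ab^2 − 108abc − 108a^2b + 378ab − 108ac − 108a^2 − 378abc + 108ac^2 + 108a^2c − 126b^3 + 36b^2c + 36ab^2 − 504b^2 + 144bc + 144ab + 126b^2c − 36bc^2 − 36abc − 378b + 108c + 108a + 378bc − 108c^2 − 108ac    [distributive law]
= 414ab^2 − 522abc − 108a^2b + 522ab − 216ac − 108a^2 + 108ac^2 + 108a^2c − 126b^3 + 162b^2c − 504b^2 + 522bc − 36bc^2 − 378b + 108c + 108a − 108c^2    [combine like terms]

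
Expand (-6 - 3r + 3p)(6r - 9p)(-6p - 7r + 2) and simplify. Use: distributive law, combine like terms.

-72pr + 216r^2 - 72r - 378p^2 + 108p - 207pr^2 + 126r^3 - 81p^2r + 162p^3

(-6 - 3r + 3p)(6r - 9p)(-6p - 7r + 2)
= (-36r + 54p - 18r^2 + 27pr + 18pr - 27p^2)(-6p - 7r + 2)    [distributive law]
= (-36r + 54p - 18r^2 + 45pr - 27p^2)(-6p - 7r + 2)    [combine like terms]
= 216pr + 252r^2 - 72r - 324p^2 - 378pr + 108p + 108pr^2 + 126r^3 - 36r^2 - 270p^2r - 315pr^2 + 90pr + 162p^3 + 189p^2r - 54p^2    [distributive law]
= -72pr + 216r^2 - 72r - 378p^2 + 108p - 207pr^2 + 126r^3 - 81p^2r + 162p^3    [combine like terms]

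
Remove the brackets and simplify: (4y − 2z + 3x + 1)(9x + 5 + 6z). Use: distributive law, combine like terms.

36xy + 20y + 24yz − 4z − 12z^2 + 27x^2 + 24x + 5

(4y − 2z + 3x + 1)(9x + 5 + 6z)
= 36xy + 20y + 24yz − 18xz − 10z − 12z^2 + 27x^2 + 15x + 18xz + 9x + 5 + 6z    [distributive law]
= 36xy + 20y + 24yz − 4z − 12z^2 + 27x^2 + 24x + 5    [combine like terms]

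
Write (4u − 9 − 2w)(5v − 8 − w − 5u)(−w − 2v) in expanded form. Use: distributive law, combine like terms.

(4u − 9 − 2w)(5v − 8 − w − 5u)(−w − 2v)
= (20uv − 32u − 4uw − 20u^2 − 45v + 72 + 9w + 45u − 10vw + 16w + 2w^2 + 10uw)(−w − 2v)    [distributive law]
= (20uv + 13u + 6uw − 20u^2 − 45v + 72 + 25w − 10vw + 2w^2)(−w − 2v)    [combine like terms]
= −20uvw − 40uv^2 − 13uw − 26uv − 6uw^2 − 12uvw + 20u^2w + 40u^2v + 45vw + 90v^2 − 72w − 144v − 25w^2 − 50vw + 10vw^2 + 20v^2w − 2w^3 − 4vw^2    [distributive law]
= −32uvw − 40uv^2 − 13uw − 26uv − 6uw^2 + 20u^2w + 40u^2v − 5vw + 90v^2 − 72w − 144v − 25w^2 + 6vw^2 + 20v^2w − 2w^3    [combine like terms]

−32uvw − 40uv^2 − 13uw − 26uv − 6uw^2 + 20u^2w + 40u^2v − 5vw + 90v^2 − 72w − 144v − 25w^2 + 6vw^2 + 20v^2w − 2w^3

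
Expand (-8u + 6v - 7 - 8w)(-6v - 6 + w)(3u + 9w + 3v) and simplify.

(-8u + 6v - 7 - 8w)(-6v - 6 + w)(3u + 9w + 3v)
= (48uv + 48u - 8uw - 36v^2 - 36v + 6vw + 42v + 42 - 7w + 48vw + 48w - 8w^2)(3u + 9w + 3v)    [distributive law]
= (48uv + 48u - 8uw - 36v^2 + 6v + 54vw + 42 + 41w - 8w^2)(3u + 9w + 3v)    [combine like terms]
= 144u^2v + 432uvw + 144uv^2 + 144u^2 + 432uw + 144uv - 24u^2w - 72uw^2 - 24uvw - 108uv^2 - 324v^2w - 108v^3 + 18uv + 54vw + 18v^2 + 162uvw + 486vw^2 + 162v^2w + 126u + 378w + 126v + 123uw + 369w^2 + 123vw - 24uw^2 - 72w^3 - 24vw^2    [distributive law]
= 144u^2v + 570uvw + 36uv^2 + 144u^2 + 555uw + 162uv - 24u^2w - 96uw^2 - 162v^2w - 108v^3 + 177vw + 18v^2 + 462vw^2 + 126u + 378w + 126v + 369w^2 - 72w^3    [combine like terms]

144u^2v + 570uvw + 36uv^2 + 144u^2 + 555uw + 162uv - 24u^2w - 96uw^2 - 162v^2w - 108v^3 + 177vw + 18v^2 + 462vw^2 + 126u + 378w + 126v + 369w^2 - 72w^3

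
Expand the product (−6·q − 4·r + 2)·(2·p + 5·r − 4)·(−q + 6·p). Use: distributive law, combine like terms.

12·p·q² − 72·p²·q + 30·q²·r − 172·p·q·r − 24·q² + 140·p·q − 48·p²·r + 20·q·r² − 120·p·r² − 26·q·r + 156·p·r + 24·p² + 8·q − 48·p

(−6·q − 4·r + 2)·(2·p + 5·r − 4)·(−q + 6·p)
= (−12·p·q − 30·q·r + 24·q − 8·p·r − 20·r² + 16·r + 4·p + 10·r − 8)·(−q + 6·p)    [distributive law]
= (−12·p·q − 30·q·r + 24·q − 8·p·r − 20·r² + 26·r + 4·p − 8)·(−q + 6·p)    [combine like terms]
= 12·p·q² − 72·p²·q + 30·q²·r − 180·p·q·r − 24·q² + 144·p·q + 8·p·q·r − 48·p²·r + 20·q·r² − 120·p·r² − 26·q·r + 156·p·r − 4·p·q + 24·p² + 8·q − 48·p    [distributive law]
= 12·p·q² − 72·p²·q + 30·q²·r − 172·p·q·r − 24·q² + 140·p·q − 48·p²·r + 20·q·r² − 120·p·r² − 26·q·r + 156·p·r + 24·p² + 8·q − 48·p    [combine like terms]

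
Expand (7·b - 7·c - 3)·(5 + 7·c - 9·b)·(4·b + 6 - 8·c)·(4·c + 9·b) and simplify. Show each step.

(7·b - 7·c - 3)·(5 + 7·c - 9·b)·(4·b + 6 - 8·c)·(4·c + 9·b)
= (35·b + 49·b·c - 63·b^2 - 35·c - 49·c^2 + 63·b·c - 15 - 21·c + 27·b)·(4·b + 6 - 8·c)·(4·c + 9·b)    [distributive law]
= (62·b + 112·b·c - 63·b^2 - 56·c - 49·c^2 - 15)·(4·b + 6 - 8·c)·(4·c + 9·b)    [combine like terms]
= (248·b^2 + 372·b - 496·b·c + 448·b^2·c + 672·b·c - 896·b·c^2 - 252·b^3 - 378·b^2 + 504·b^2·c - 224·b·c - 336·c + 448·c^2 - 196·b·c^2 - 294·c^2 + 392·c^3 - 60·b - 90 + 120·c)·(4·c + 9·b)    [distributive law]
= (-130·b^2 + 312·b - 48·b·c + 952·b^2·c - 1092·b·c^2 - 252·b^3 - 216·c + 154·c^2 + 392·c^3 - 90)·(4·c + 9·b)    [combine like terms]
= -520·b^2·c - 1170·b^3 + 1248·b·c + 2808·b^2 - 192·b·c^2 - 432·b^2·c + 3808·b^2·c^2 + 8568·b^3·c - 4368·b·c^3 - 9828·b^2·c^2 - 1008·b^3·c - 2268·b^4 - 864·c^2 - 1944·b·c + 616·c^3 + 1386·b·c^2 + 1568·c^4 + 3528·b·c^3 - 360·c - 810·b    [distributive law]
= -952·b^2·c - 1170·b^3 - 696·b·c + 2808·b^2 + 1194·b·c^2 - 6020·b^2·c^2 + 7560·b^3·c - 840·b·c^3 - 2268·b^4 - 864·c^2 + 616·c^3 + 1568·c^4 - 360·c - 810·b    [combine like terms]

-952·b^2·c - 1170·b^3 - 696·b·c + 2808·b^2 + 1194·b·c^2 - 6020·b^2·c^2 + 7560·b^3·c - 840·b·c^3 - 2268·b^4 - 864·c^2 + 616·c^3 + 1568·c^4 - 360·c - 810·b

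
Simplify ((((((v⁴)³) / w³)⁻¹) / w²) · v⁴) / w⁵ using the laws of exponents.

((((((v⁴)³) / w³)⁻¹) / w²) · v⁴) / w⁵
= ((((((v⁴)³)⁻¹) / ((w³)⁻¹)) / w²) · v⁴) / w⁵    [power of a quotient]
= (((((v⁴)⁻³) / ((w³)⁻¹)) / w²) · v⁴) / w⁵    [power of a power]
= (((v⁻¹² / ((w³)⁻¹)) / w²) · v⁴) / w⁵    [power of a power]
= (((v⁻¹² / w⁻³) / w²) · v⁴) / w⁵    [power of a power]
= v⁻⁸w⁻⁴    [quotient of powers; product of powers]

v⁻⁸w⁻⁴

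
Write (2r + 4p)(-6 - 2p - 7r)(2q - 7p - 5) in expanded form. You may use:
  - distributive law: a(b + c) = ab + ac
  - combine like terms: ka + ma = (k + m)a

-24qr + 244pr + 60r - 64pqr + 224p^2r - 28qr^2 + 98pr^2 + 70r^2 - 48pq + 208p^2 + 120p - 16p^2q + 56p^3

(2r + 4p)(-6 - 2p - 7r)(2q - 7p - 5)
= (-12r - 4pr - 14r^2 - 24p - 8p^2 - 28pr)(2q - 7p - 5)    [distributive law]
= (-12r - 32pr - 14r^2 - 24p - 8p^2)(2q - 7p - 5)    [combine like terms]
= -24qr + 84pr + 60r - 64pqr + 224p^2r + 160pr - 28qr^2 + 98pr^2 + 70r^2 - 48pq + 168p^2 + 120p - 16p^2q + 56p^3 + 40p^2    [distributive law]
= -24qr + 244pr + 60r - 64pqr + 224p^2r - 28qr^2 + 98pr^2 + 70r^2 - 48pq + 208p^2 + 120p - 16p^2q + 56p^3    [combine like terms]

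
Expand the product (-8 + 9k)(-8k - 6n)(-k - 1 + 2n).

8k^2 - 64k + 134kn - 48n + 96n^2 + 72k^3 - 90k^2n - 108kn^2

(-8 + 9k)(-8k - 6n)(-k - 1 + 2n)
= (64k + 48n - 72k^2 - 54kn)(-k - 1 + 2n)    [distributive law]
= -64k^2 - 64k + 128kn - 48kn - 48n + 96n^2 + 72k^3 + 72k^2 - 144k^2n + 54k^2n + 54kn - 108kn^2    [distributive law]
= 8k^2 - 64k + 134kn - 48n + 96n^2 + 72k^3 - 90k^2n - 108kn^2    [combine like terms]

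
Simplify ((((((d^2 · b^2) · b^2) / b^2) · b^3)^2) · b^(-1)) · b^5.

b^14d^4

((((((d^2 · b^2) · b^2) / b^2) · b^3)^2) · b^(-1)) · b^5
= ((((((d^2 · b^2) · b^2) / b^2)^2) · ((b^3)^2)) · b^(-1)) · b^5    [power of a product]
= ((((((d^2 · b^2) · b^2)^2) / ((b^2)^2)) · ((b^3)^2)) · b^(-1)) · b^5    [power of a quotient]
= ((((((d^2 · b^2)^2) · ((b^2)^2)) / ((b^2)^2)) · ((b^3)^2)) · b^(-1)) · b^5    [power of a product]
= (((((((d^2)^2) · ((b^2)^2)) · ((b^2)^2)) / ((b^2)^2)) · ((b^3)^2)) · b^(-1)) · b^5    [power of a product]
= (((((d^4 · ((b^2)^2)) · ((b^2)^2)) / ((b^2)^2)) · ((b^3)^2)) · b^(-1)) · b^5    [power of a power]
= (((((d^4 · b^4) · ((b^2)^2)) / ((b^2)^2)) · ((b^3)^2)) · b^(-1)) · b^5    [power of a power]
= (((((d^4 · b^4) · b^4) / ((b^2)^2)) · ((b^3)^2)) · b^(-1)) · b^5    [power of a power]
= (((((d^4 · b^4) · b^4) / b^4) · ((b^3)^2)) · b^(-1)) · b^5    [power of a power]
= (((((d^4 · b^4) · b^4) / b^4) · b^6) · b^(-1)) · b^5    [power of a power]
= b^14d^4    [quotient of powers; product of powers]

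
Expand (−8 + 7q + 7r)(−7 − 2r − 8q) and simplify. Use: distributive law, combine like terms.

(−8 + 7q + 7r)(−7 − 2r − 8q)
= 56 + 16r + 64q − 49q − 14qr − 56q^2 − 49r − 14r^2 − 56qr    [distributive law]
= 56 − 33r + 15q − 70qr − 56q^2 − 14r^2    [combine like terms]

56 − 33r + 15q − 70qr − 56q^2 − 14r^2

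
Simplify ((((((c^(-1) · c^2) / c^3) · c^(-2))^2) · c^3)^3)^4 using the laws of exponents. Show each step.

((((((c^(-1) · c^2) / c^3) · c^(-2))^2) · c^3)^3)^4
= (((((c^(-1) · c^2) / c^3) · c^(-2))^2) · c^3)^12    [power of a power]
= (((((c^(-1) · c^2) / c^3) · c^(-2))^2)^12) · ((c^3)^12)    [power of a product]
= ((((c^(-1) · c^2) / c^3) · c^(-2))^24) · ((c^3)^12)    [power of a power]
= ((((c^(-1) · c^2) / c^3)^24) · ((c^(-2))^24)) · ((c^3)^12)    [power of a product]
= ((((c^(-1) · c^2)^24) / ((c^3)^24)) · ((c^(-2))^24)) · ((c^3)^12)    [power of a quotient]
= (((((c^(-1))^24) · ((c^2)^24)) / ((c^3)^24)) · ((c^(-2))^24)) · ((c^3)^12)    [power of a product]
= (((c^(-24) · ((c^2)^24)) / ((c^3)^24)) · ((c^(-2))^24)) · ((c^3)^12)    [power of a power]
= (((c^(-24) · c^48) / ((c^3)^24)) · ((c^(-2))^24)) · ((c^3)^12)    [power of a power]
= ((c^24 / ((c^3)^24)) · ((c^(-2))^24)) · ((c^3)^12)    [product of powers]
= ((c^24 / c^72) · ((c^(-2))^24)) · ((c^3)^12)    [power of a power]
= (c^(-48) · ((c^(-2))^24)) · ((c^3)^12)    [quotient of powers]
= (c^(-48) · c^(-48)) · ((c^3)^12)    [power of a power]
= c^(-96) · ((c^3)^12)    [product of powers]
= c^(-96) · c^36    [power of a power]
= c^(-60)    [product of powers]

c^(-60)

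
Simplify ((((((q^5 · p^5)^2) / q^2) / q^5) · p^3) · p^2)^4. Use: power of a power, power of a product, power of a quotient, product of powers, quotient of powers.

((((((q^5 · p^5)^2) / q^2) / q^5) · p^3) · p^2)^4
= ((((((q^5 · p^5)^2) / q^2) / q^5) · p^3)^4) · ((p^2)^4)    [power of a product]
= ((((((q^5 · p^5)^2) / q^2) / q^5)^4) · ((p^3)^4)) · ((p^2)^4)    [power of a product]
= ((((((q^5 · p^5)^2) / q^2)^4) / ((q^5)^4)) · ((p^3)^4)) · ((p^2)^4)    [power of a quotient]
= ((((((q^5 · p^5)^2)^4) / ((q^2)^4)) / ((q^5)^4)) · ((p^3)^4)) · ((p^2)^4)    [power of a quotient]
= (((((q^5 · p^5)^8) / ((q^2)^4)) / ((q^5)^4)) · ((p^3)^4)) · ((p^2)^4)    [power of a power]
= ((((((q^5)^8) · ((p^5)^8)) / ((q^2)^4)) / ((q^5)^4)) · ((p^3)^4)) · ((p^2)^4)    [power of a product]
= ((((q^40 · ((p^5)^8)) / ((q^2)^4)) / ((q^5)^4)) · ((p^3)^4)) · ((p^2)^4)    [power of a power]
= ((((q^40 · p^40) / ((q^2)^4)) / ((q^5)^4)) · ((p^3)^4)) · ((p^2)^4)    [power of a power]
= ((((q^40 · p^40) / q^8) / ((q^5)^4)) · ((p^3)^4)) · ((p^2)^4)    [power of a power]
= ((((q^40 · p^40) / q^8) / q^20) · ((p^3)^4)) · ((p^2)^4)    [power of a power]
= ((((q^40 · p^40) / q^8) / q^20) · p^12) · ((p^2)^4)    [power of a power]
= ((((q^40 · p^40) / q^8) / q^20) · p^12) · p^8    [power of a power]
= p^60q^12    [quotient of powers; product of powers]

p^60q^12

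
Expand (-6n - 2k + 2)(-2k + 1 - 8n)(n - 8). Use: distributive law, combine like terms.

28kn² - 230kn - 406n² + 178n + 48n³ + 4k²n - 32k² + 48k - 16

(-6n - 2k + 2)(-2k + 1 - 8n)(n - 8)
= (12kn - 6n + 48n² + 4k² - 2k + 16kn - 4k + 2 - 16n)(n - 8)    [distributive law]
= (28kn - 22n + 48n² + 4k² - 6k + 2)(n - 8)    [combine like terms]
= 28kn² - 224kn - 22n² + 176n + 48n³ - 384n² + 4k²n - 32k² - 6kn + 48k + 2n - 16    [distributive law]
= 28kn² - 230kn - 406n² + 178n + 48n³ + 4k²n - 32k² + 48k - 16    [combine like terms]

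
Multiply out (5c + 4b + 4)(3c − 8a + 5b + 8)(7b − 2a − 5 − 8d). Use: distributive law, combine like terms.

105bc^2 − 30ac^2 − 75c^2 − 120c^2d − 354abc + 80a^2c + 96ac + 320acd + 259b^2c + 179bc − 296bcd − 260c − 416cd − 264ab^2 + 64a^2b − 168ab + 256abd + 140b^3 + 264b^2 − 160b^2d − 36b − 416bd + 64a^2 + 96a + 256ad − 160 − 256d

(5c + 4b + 4)(3c − 8a + 5b + 8)(7b − 2a − 5 − 8d)
= (15c^2 − 40ac + 25bc + 40c + 12bc − 32ab + 20b^2 + 32b + 12c − 32a + 20b + 32)(7b − 2a − 5 − 8d)    [distributive law]
= (15c^2 − 40ac + 37bc + 52c − 32ab + 20b^2 + 52b − 32a + 32)(7b − 2a − 5 − 8d)    [combine like terms]
= 105bc^2 − 30ac^2 − 75c^2 − 120c^2d − 280abc + 80a^2c + 200ac + 320acd + 259b^2c − 74abc − 185bc − 296bcd + 364bc − 104ac − 260c − 416cd − 224ab^2 + 64a^2b + 160ab + 256abd + 140b^3 − 40ab^2 − 100b^2 − 160b^2d + 364b^2 − 104ab − 260b − 416bd − 224ab + 64a^2 + 160a + 256ad + 224b − 64a − 160 − 256d    [distributive law]
= 105bc^2 − 30ac^2 − 75c^2 − 120c^2d − 354abc + 80a^2c + 96ac + 320acd + 259b^2c + 179bc − 296bcd − 260c − 416cd − 264ab^2 + 64a^2b − 168ab + 256abd + 140b^3 + 264b^2 − 160b^2d − 36b − 416bd + 64a^2 + 96a + 256ad − 160 − 256d    [combine like terms]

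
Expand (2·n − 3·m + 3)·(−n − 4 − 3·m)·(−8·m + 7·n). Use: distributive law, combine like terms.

−5·m·n^2 − 14·n^3 + 109·m·n − 77·n^2 + 87·m^2·n − 24·m^2 − 72·m^3 + 96·m − 84·n

(2·n − 3·m + 3)·(−n − 4 − 3·m)·(−8·m + 7·n)
= (−2·n^2 − 8·n − 6·m·n + 3·m·n + 12·m + 9·m^2 − 3·n − 12 − 9·m)·(−8·m + 7·n)    [distributive law]
= (−2·n^2 − 11·n − 3·m·n + 3·m + 9·m^2 − 12)·(−8·m + 7·n)    [combine like terms]
= 16·m·n^2 − 14·n^3 + 88·m·n − 77·n^2 + 24·m^2·n − 21·m·n^2 − 24·m^2 + 21·m·n − 72·m^3 + 63·m^2·n + 96·m − 84·n    [distributive law]
= −5·m·n^2 − 14·n^3 + 109·m·n − 77·n^2 + 87·m^2·n − 24·m^2 − 72·m^3 + 96·m − 84·n    [combine like terms]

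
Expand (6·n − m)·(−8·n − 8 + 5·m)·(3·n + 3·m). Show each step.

−144·n^3 − 30·m·n^2 − 144·n^2 − 120·m·n + 99·m^2·n + 24·m^2 − 15·m^3

(6·n − m)·(−8·n − 8 + 5·m)·(3·n + 3·m)
= (−48·n^2 − 48·n + 30·m·n + 8·m·n + 8·m − 5·m^2)·(3·n + 3·m)    [distributive law]
= (−48·n^2 − 48·n + 38·m·n + 8·m − 5·m^2)·(3·n + 3·m)    [combine like terms]
= −144·n^3 − 144·m·n^2 − 144·n^2 − 144·m·n + 114·m·n^2 + 114·m^2·n + 24·m·n + 24·m^2 − 15·m^2·n − 15·m^3    [distributive law]
= −144·n^3 − 30·m·n^2 − 144·n^2 − 120·m·n + 99·m^2·n + 24·m^2 − 15·m^3    [combine like terms]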